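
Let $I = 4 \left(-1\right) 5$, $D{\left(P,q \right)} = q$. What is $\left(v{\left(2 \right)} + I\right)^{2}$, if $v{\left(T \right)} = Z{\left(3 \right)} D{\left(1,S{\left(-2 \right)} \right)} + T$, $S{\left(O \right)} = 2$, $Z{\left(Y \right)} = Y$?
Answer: $144$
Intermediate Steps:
$v{\left(T \right)} = 6 + T$ ($v{\left(T \right)} = 3 \cdot 2 + T = 6 + T$)
$I = -20$ ($I = \left(-4\right) 5 = -20$)
$\left(v{\left(2 \right)} + I\right)^{2} = \left(\left(6 + 2\right) - 20\right)^{2} = \left(8 - 20\right)^{2} = \left(-12\right)^{2} = 144$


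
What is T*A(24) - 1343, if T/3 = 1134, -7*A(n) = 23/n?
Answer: -7235/4 ≈ -1808.8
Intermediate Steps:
A(n) = -23/(7*n)
T = 3402 (T = 3*1134 = 3402)
T*A(24) - 1343 = 3402*(-23/7/24) - 1343 = 3402*(-23/7*1/24) - 1343 = 3402*(-23/168) - 1343 = -1863/4 - 1343 = -7235/4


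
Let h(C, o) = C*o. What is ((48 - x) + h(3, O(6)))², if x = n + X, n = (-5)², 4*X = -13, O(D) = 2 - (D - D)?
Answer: 16641/16 ≈ 1040.1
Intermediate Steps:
O(D) = 2 (O(D) = 2 - 1*0 = 2 + 0 = 2)
X = -13/4 (X = (¼)*(-13) = -13/4 ≈ -3.2500)
n = 25
x = 87/4 (x = 25 - 13/4 = 87/4 ≈ 21.750)
((48 - x) + h(3, O(6)))² = ((48 - 1*87/4) + 3*2)² = ((48 - 87/4) + 6)² = (105/4 + 6)² = (129/4)² = 16641/16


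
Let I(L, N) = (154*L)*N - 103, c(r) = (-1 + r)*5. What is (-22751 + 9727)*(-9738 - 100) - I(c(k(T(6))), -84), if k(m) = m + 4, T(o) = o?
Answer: 128712335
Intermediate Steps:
k(m) = 4 + m
c(r) = -5 + 5*r
I(L, N) = -103 + 154*L*N (I(L, N) = 154*L*N - 103 = -103 + 154*L*N)
(-22751 + 9727)*(-9738 - 100) - I(c(k(T(6))), -84) = (-22751 + 9727)*(-9738 - 100) - (-103 + 154*(-5 + 5*(4 + 6))*(-84)) = -13024*(-9838) - (-103 + 154*(-5 + 5*10)*(-84)) = 128130112 - (-103 + 154*(-5 + 50)*(-84)) = 128130112 - (-103 + 154*45*(-84)) = 128130112 - (-103 - 582120) = 128130112 - 1*(-582223) = 128130112 + 582223 = 128712335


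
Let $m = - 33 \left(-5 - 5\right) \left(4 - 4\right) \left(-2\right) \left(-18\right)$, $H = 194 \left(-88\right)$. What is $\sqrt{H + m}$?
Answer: $4 i \sqrt{1067} \approx 130.66 i$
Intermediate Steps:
$H = -17072$
$m = 0$ ($m = - 33 \left(-10\right) 0 \left(-2\right) \left(-18\right) = - 33 \cdot 0 \left(-2\right) \left(-18\right) = \left(-33\right) 0 \left(-18\right) = 0 \left(-18\right) = 0$)
$\sqrt{H + m} = \sqrt{-17072 + 0} = \sqrt{-17072} = 4 i \sqrt{1067}$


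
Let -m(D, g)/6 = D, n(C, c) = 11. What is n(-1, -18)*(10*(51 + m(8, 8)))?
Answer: 330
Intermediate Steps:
m(D, g) = -6*D
n(-1, -18)*(10*(51 + m(8, 8))) = 11*(10*(51 - 6*8)) = 11*(10*(51 - 48)) = 11*(10*3) = 11*30 = 330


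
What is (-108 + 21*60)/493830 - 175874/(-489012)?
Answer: 809399993/2236007370 ≈ 0.36198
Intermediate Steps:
(-108 + 21*60)/493830 - 175874/(-489012) = (-108 + 1260)*(1/493830) - 175874*(-1/489012) = 1152*(1/493830) + 87937/244506 = 64/27435 + 87937/244506 = 809399993/2236007370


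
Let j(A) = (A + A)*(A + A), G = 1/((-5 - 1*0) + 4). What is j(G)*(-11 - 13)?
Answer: -96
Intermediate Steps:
G = -1 (G = 1/((-5 + 0) + 4) = 1/(-5 + 4) = 1/(-1) = -1)
j(A) = 4*A² (j(A) = (2*A)*(2*A) = 4*A²)
j(G)*(-11 - 13) = (4*(-1)²)*(-11 - 13) = (4*1)*(-24) = 4*(-24) = -96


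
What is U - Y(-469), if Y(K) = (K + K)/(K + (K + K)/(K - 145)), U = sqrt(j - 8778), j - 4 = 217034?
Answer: -307/153 + 6*sqrt(5785) ≈ 454.35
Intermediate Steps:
j = 217038 (j = 4 + 217034 = 217038)
U = 6*sqrt(5785) (U = sqrt(217038 - 8778) = sqrt(208260) = 6*sqrt(5785) ≈ 456.35)
Y(K) = 2*K/(K + 2*K/(-145 + K)) (Y(K) = (2*K)/(K + (2*K)/(-145 + K)) = (2*K)/(K + 2*K/(-145 + K)) = 2*K/(K + 2*K/(-145 + K)))
U - Y(-469) = 6*sqrt(5785) - 2*(-145 - 469)/(-143 - 469) = 6*sqrt(5785) - 2*(-614)/(-612) = 6*sqrt(5785) - 2*(-1)*(-614)/612 = 6*sqrt(5785) - 1*307/153 = 6*sqrt(5785) - 307/153 = -307/153 + 6*sqrt(5785)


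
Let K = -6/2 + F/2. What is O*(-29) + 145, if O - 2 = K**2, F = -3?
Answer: -2001/4 ≈ -500.25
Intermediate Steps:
K = -9/2 (K = -6/2 - 3/2 = -6*1/2 - 3*1/2 = -3 - 3/2 = -9/2 ≈ -4.5000)
O = 89/4 (O = 2 + (-9/2)**2 = 2 + 81/4 = 89/4 ≈ 22.250)
O*(-29) + 145 = (89/4)*(-29) + 145 = -2581/4 + 145 = -2001/4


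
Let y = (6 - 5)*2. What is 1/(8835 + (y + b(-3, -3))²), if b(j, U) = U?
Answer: 1/8836 ≈ 0.00011317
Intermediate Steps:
y = 2 (y = 1*2 = 2)
1/(8835 + (y + b(-3, -3))²) = 1/(8835 + (2 - 3)²) = 1/(8835 + (-1)²) = 1/(8835 + 1) = 1/8836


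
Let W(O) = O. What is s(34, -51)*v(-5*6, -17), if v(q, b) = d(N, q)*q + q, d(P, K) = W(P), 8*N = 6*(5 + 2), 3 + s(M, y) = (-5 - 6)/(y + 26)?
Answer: 480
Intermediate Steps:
s(M, y) = -3 - 11/(26 + y) (s(M, y) = -3 + (-5 - 6)/(y + 26) = -3 - 11/(26 + y))
N = 21/4 (N = (6*(5 + 2))/8 = (6*7)/8 = (⅛)*42 = 21/4 ≈ 5.2500)
d(P, K) = P
v(q, b) = 25*q/4 (v(q, b) = 21*q/4 + q = 25*q/4)
s(34, -51)*v(-5*6, -17) = ((-89 - 3*(-51))/(26 - 51))*(25*(-5*6)/4) = ((-89 + 153)/(-25))*((25/4)*(-30)) = -1/25*64*(-375/2) = -64/25*(-375/2) = 480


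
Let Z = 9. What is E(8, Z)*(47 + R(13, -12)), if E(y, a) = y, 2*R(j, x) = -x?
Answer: 424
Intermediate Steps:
R(j, x) = -x/2 (R(j, x) = (-x)/2 = -x/2)
E(8, Z)*(47 + R(13, -12)) = 8*(47 - 1/2*(-12)) = 8*(47 + 6) = 8*53 = 424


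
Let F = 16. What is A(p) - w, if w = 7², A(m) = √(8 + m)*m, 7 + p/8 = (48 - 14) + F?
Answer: -49 + 1376*√22 ≈ 6405.0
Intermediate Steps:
p = 344 (p = -56 + 8*((48 - 14) + 16) = -56 + 8*(34 + 16) = -56 + 8*50 = -56 + 400 = 344)
A(m) = m*√(8 + m)
w = 49
A(p) - w = 344*√(8 + 344) - 1*49 = 344*√352 - 49 = 344*(4*√22) - 49 = 1376*√22 - 49 = -49 + 1376*√22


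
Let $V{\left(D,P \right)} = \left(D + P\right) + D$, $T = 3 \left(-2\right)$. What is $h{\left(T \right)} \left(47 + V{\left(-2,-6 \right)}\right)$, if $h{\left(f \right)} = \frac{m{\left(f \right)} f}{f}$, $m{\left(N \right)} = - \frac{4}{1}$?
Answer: $-148$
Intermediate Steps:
$m{\left(N \right)} = -4$ ($m{\left(N \right)} = \left(-4\right) 1 = -4$)
$T = -6$
$h{\left(f \right)} = -4$ ($h{\left(f \right)} = \frac{\left(-4\right) f}{f} = -4$)
$V{\left(D,P \right)} = P + 2 D$
$h{\left(T \right)} \left(47 + V{\left(-2,-6 \right)}\right) = - 4 \left(47 + \left(-6 + 2 \left(-2\right)\right)\right) = - 4 \left(47 - 10\right) = \left(-4\right) 37 = -148$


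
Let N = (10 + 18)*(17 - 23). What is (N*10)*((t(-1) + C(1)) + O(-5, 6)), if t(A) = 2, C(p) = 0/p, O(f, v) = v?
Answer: -13440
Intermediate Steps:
C(p) = 0
N = -168 (N = 28*(-6) = -168)
(N*10)*((t(-1) + C(1)) + O(-5, 6)) = (-168*10)*((2 + 0) + 6) = -1680*(2 + 6) = -1680*8 = -13440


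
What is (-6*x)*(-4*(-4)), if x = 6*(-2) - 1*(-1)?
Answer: 1056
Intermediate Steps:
x = -11 (x = -12 + 1 = -11)
(-6*x)*(-4*(-4)) = (-6*(-11))*(-4*(-4)) = 66*16 = 1056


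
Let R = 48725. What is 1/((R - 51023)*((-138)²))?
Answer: -1/43763112 ≈ -2.2850e-8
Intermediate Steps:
1/((R - 51023)*((-138)²)) = 1/((48725 - 51023)*((-138)²)) = 1/(-2298*19044) = -1/2298*1/19044 = -1/43763112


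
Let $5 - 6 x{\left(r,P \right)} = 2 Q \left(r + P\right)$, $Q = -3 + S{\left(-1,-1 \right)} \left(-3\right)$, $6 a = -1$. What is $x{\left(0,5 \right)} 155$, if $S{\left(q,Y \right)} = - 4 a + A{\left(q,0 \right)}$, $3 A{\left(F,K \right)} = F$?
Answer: $\frac{2325}{2} \approx 1162.5$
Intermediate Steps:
$A{\left(F,K \right)} = \frac{F}{3}$
$a = - \frac{1}{6}$ ($a = \frac{1}{6} \left(-1\right) = - \frac{1}{6} \approx -0.16667$)
$S{\left(q,Y \right)} = \frac{2}{3} + \frac{q}{3}$ ($S{\left(q,Y \right)} = \left(-4\right) \left(- \frac{1}{6}\right) + \frac{q}{3} = \frac{2}{3} + \frac{q}{3}$)
$Q = -4$ ($Q = -3 + \left(\frac{2}{3} + \frac{1}{3} \left(-1\right)\right) \left(-3\right) = -3 + \left(\frac{2}{3} - \frac{1}{3}\right) \left(-3\right) = -3 + \frac{1}{3} \left(-3\right) = -3 - 1 = -4$)
$x{\left(r,P \right)} = \frac{5}{6} + \frac{4 P}{3} + \frac{4 r}{3}$ ($x{\left(r,P \right)} = \frac{5}{6} - \frac{2 \left(-4\right) \left(r + P\right)}{6} = \frac{5}{6} - \frac{\left(-8\right) \left(P + r\right)}{6} = \frac{5}{6} - \frac{- 8 P - 8 r}{6} = \frac{5}{6} + \left(\frac{4 P}{3} + \frac{4 r}{3}\right) = \frac{5}{6} + \frac{4 P}{3} + \frac{4 r}{3}$)
$x{\left(0,5 \right)} 155 = \left(\frac{5}{6} + \frac{4}{3} \cdot 5 + \frac{4}{3} \cdot 0\right) 155 = \left(\frac{5}{6} + \frac{20}{3} + 0\right) 155 = \frac{15}{2} \cdot 155 = \frac{2325}{2}$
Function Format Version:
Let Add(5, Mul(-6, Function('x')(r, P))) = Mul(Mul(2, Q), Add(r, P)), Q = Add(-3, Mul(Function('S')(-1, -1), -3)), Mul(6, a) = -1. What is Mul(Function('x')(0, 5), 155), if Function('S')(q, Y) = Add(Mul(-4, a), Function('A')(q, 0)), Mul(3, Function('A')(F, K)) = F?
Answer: Rational(2325, 2) ≈ 1162.5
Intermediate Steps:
Function('A')(F, K) = Mul(Rational(1, 3), F)
a = Rational(-1, 6) (a = Mul(Rational(1, 6), -1) = Rational(-1, 6) ≈ -0.16667)
Function('S')(q, Y) = Add(Rational(2, 3), Mul(Rational(1, 3), q)) (Function('S')(q, Y) = Add(Mul(-4, Rational(-1, 6)), Mul(Rational(1, 3), q)) = Add(Rational(2, 3), Mul(Rational(1, 3), q)))
Q = -4 (Q = Add(-3, Mul(Add(Rational(2, 3), Mul(Rational(1, 3), -1)), -3)) = Add(-3, Mul(Add(Rational(2, 3), Rational(-1, 3)), -3)) = Add(-3, Mul(Rational(1, 3), -3)) = Add(-3, -1) = -4)
Function('x')(r, P) = Add(Rational(5, 6), Mul(Rational(4, 3), P), Mul(Rational(4, 3), r)) (Function('x')(r, P) = Add(Rational(5, 6), Mul(Rational(-1, 6), Mul(Mul(2, -4), Add(r, P)))) = Add(Rational(5, 6), Mul(Rational(-1, 6), Mul(-8, Add(P, r)))) = Add(Rational(5, 6), Mul(Rational(-1, 6), Add(Mul(-8, P), Mul(-8, r)))) = Add(Rational(5, 6), Add(Mul(Rational(4, 3), P), Mul(Rational(4, 3), r))) = Add(Rational(5, 6), Mul(Rational(4, 3), P), Mul(Rational(4, 3), r)))
Mul(Function('x')(0, 5), 155) = Mul(Add(Rational(5, 6), Mul(Rational(4, 3), 5), Mul(Rational(4, 3), 0)), 155) = Mul(Add(Rational(5, 6), Rational(20, 3), 0), 155) = Mul(Rational(15, 2), 155) = Rational(2325, 2)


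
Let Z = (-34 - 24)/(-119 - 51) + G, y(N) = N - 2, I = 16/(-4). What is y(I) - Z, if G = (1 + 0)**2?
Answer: -624/85 ≈ -7.3412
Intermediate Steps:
G = 1 (G = 1**2 = 1)
I = -4 (I = 16*(-1/4) = -4)
y(N) = -2 + N
Z = 114/85 (Z = (-34 - 24)/(-119 - 51) + 1 = -58/(-170) + 1 = -58*(-1/170) + 1 = 29/85 + 1 = 114/85 ≈ 1.3412)
y(I) - Z = (-2 - 4) - 1*114/85 = -6 - 114/85 = -624/85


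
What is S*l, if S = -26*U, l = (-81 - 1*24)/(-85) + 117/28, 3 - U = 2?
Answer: -33501/238 ≈ -140.76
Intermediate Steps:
U = 1 (U = 3 - 1*2 = 3 - 2 = 1)
l = 2577/476 (l = (-81 - 24)*(-1/85) + 117*(1/28) = -105*(-1/85) + 117/28 = 21/17 + 117/28 = 2577/476 ≈ 5.4139)
S = -26 (S = -26*1 = -26)
S*l = -26*2577/476 = -33501/238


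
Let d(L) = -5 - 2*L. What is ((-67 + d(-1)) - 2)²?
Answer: 5184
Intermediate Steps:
((-67 + d(-1)) - 2)² = ((-67 + (-5 - 2*(-1))) - 2)² = ((-67 + (-5 + 2)) - 2)² = ((-67 - 3) - 2)² = (-70 - 2)² = (-72)² = 5184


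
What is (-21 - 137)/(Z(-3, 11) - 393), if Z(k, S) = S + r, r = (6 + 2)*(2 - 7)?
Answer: 79/211 ≈ 0.37441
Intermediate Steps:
r = -40 (r = 8*(-5) = -40)
Z(k, S) = -40 + S (Z(k, S) = S - 40 = -40 + S)
(-21 - 137)/(Z(-3, 11) - 393) = (-21 - 137)/((-40 + 11) - 393) = -158/(-29 - 393) = -158/(-422) = -158*(-1/422) = 79/211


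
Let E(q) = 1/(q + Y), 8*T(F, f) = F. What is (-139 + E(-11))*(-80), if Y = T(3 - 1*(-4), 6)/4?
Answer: 767792/69 ≈ 11127.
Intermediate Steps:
T(F, f) = F/8
Y = 7/32 (Y = ((3 - 1*(-4))/8)/4 = ((3 + 4)/8)*(1/4) = ((1/8)*7)*(1/4) = (7/8)*(1/4) = 7/32 ≈ 0.21875)
E(q) = 1/(7/32 + q) (E(q) = 1/(q + 7/32) = 1/(7/32 + q))
(-139 + E(-11))*(-80) = (-139 + 32/(7 + 32*(-11)))*(-80) = (-139 + 32/(7 - 352))*(-80) = (-139 + 32/(-345))*(-80) = (-139 + 32*(-1/345))*(-80) = (-139 - 32/345)*(-80) = -47987/345*(-80) = 767792/69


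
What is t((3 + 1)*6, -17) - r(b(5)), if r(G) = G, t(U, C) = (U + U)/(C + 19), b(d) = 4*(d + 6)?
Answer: -20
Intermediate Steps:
b(d) = 24 + 4*d (b(d) = 4*(6 + d) = 24 + 4*d)
t(U, C) = 2*U/(19 + C) (t(U, C) = (2*U)/(19 + C) = 2*U/(19 + C))
t((3 + 1)*6, -17) - r(b(5)) = 2*((3 + 1)*6)/(19 - 17) - (24 + 4*5) = 2*(4*6)/2 - (24 + 20) = 2*24*(1/2) - 1*44 = 24 - 44 = -20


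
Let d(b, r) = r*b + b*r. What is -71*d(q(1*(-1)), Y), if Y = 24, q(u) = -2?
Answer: 6816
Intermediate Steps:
d(b, r) = 2*b*r (d(b, r) = b*r + b*r = 2*b*r)
-71*d(q(1*(-1)), Y) = -142*(-2)*24 = -71*(-96) = 6816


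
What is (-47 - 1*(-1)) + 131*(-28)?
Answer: -3714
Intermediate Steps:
(-47 - 1*(-1)) + 131*(-28) = (-47 + 1) - 3668 = -46 - 3668 = -3714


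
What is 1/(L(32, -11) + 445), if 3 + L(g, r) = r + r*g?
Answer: 1/79 ≈ 0.012658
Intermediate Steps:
L(g, r) = -3 + r + g*r (L(g, r) = -3 + (r + r*g) = -3 + (r + g*r) = -3 + r + g*r)
1/(L(32, -11) + 445) = 1/((-3 - 11 + 32*(-11)) + 445) = 1/((-3 - 11 - 352) + 445) = 1/(-366 + 445) = 1/79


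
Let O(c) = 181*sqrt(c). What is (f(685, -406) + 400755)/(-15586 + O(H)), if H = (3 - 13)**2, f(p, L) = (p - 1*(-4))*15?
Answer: -68515/2296 ≈ -29.841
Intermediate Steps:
f(p, L) = 60 + 15*p (f(p, L) = (p + 4)*15 = (4 + p)*15 = 60 + 15*p)
H = 100 (H = (-10)**2 = 100)
(f(685, -406) + 400755)/(-15586 + O(H)) = ((60 + 15*685) + 400755)/(-15586 + 181*sqrt(100)) = ((60 + 10275) + 400755)/(-15586 + 181*10) = (10335 + 400755)/(-15586 + 1810) = 411090/(-13776) = 411090*(-1/13776) = -68515/2296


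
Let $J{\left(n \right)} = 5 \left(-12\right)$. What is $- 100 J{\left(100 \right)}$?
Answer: $6000$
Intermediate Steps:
$J{\left(n \right)} = -60$
$- 100 J{\left(100 \right)} = \left(-100\right) \left(-60\right) = 6000$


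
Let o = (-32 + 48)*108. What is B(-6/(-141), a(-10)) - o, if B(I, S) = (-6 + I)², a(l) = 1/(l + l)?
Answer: -3738752/2209 ≈ -1692.5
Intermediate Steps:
o = 1728 (o = 16*108 = 1728)
a(l) = 1/(2*l)
B(-6/(-141), a(-10)) - o = (-6 - 6/(-141))² - 1*1728 = (-6 - 6*(-1/141))² - 1728 = (-6 + 2/47)² - 1728 = (-280/47)² - 1728 = 78400/2209 - 1728 = -3738752/2209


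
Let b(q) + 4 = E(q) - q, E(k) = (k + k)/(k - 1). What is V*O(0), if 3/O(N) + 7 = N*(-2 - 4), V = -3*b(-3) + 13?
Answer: -69/14 ≈ -4.9286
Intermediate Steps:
E(k) = 2*k/(-1 + k) (E(k) = (2*k)/(-1 + k) = 2*k/(-1 + k))
b(q) = -4 - q + 2*q/(-1 + q) (b(q) = -4 + (2*q/(-1 + q) - q) = -4 + (-q + 2*q/(-1 + q)) = -4 - q + 2*q/(-1 + q))
V = 23/2 (V = -3*(4 - 1*(-3) - 1*(-3)**2)/(-1 - 3) + 13 = -3*(4 + 3 - 1*9)/(-4) + 13 = -(-3)*(4 + 3 - 9)/4 + 13 = -(-3)*(-2)/4 + 13 = -3*1/2 + 13 = -3/2 + 13 = 23/2 ≈ 11.500)
O(N) = 3/(-7 - 6*N) (O(N) = 3/(-7 + N*(-2 - 4)) = 3/(-7 + N*(-6)) = 3/(-7 - 6*N))
V*O(0) = 23*(-3/(7 + 6*0))/2 = 23*(-3/(7 + 0))/2 = 23*(-3/7)/2 = 23*(-3*1/7)/2 = (23/2)*(-3/7) = -69/14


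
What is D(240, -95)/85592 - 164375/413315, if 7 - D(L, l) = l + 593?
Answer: -2854424533/7075291496 ≈ -0.40344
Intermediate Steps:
D(L, l) = -586 - l (D(L, l) = 7 - (l + 593) = 7 - (593 + l) = 7 + (-593 - l) = -586 - l)
D(240, -95)/85592 - 164375/413315 = (-586 - 1*(-95))/85592 - 164375/413315 = (-586 + 95)*(1/85592) - 164375*1/413315 = -491*1/85592 - 32875/82663 = -491/85592 - 32875/82663 = -2854424533/7075291496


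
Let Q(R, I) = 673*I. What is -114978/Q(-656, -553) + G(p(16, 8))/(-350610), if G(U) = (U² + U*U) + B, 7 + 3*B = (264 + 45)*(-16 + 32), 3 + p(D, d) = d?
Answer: 119044086037/391458519270 ≈ 0.30410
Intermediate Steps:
p(D, d) = -3 + d
B = 4937/3 (B = -7/3 + ((264 + 45)*(-16 + 32))/3 = -7/3 + (309*16)/3 = -7/3 + (⅓)*4944 = -7/3 + 1648 = 4937/3 ≈ 1645.7)
G(U) = 4937/3 + 2*U² (G(U) = (U² + U*U) + 4937/3 = (U² + U²) + 4937/3 = 2*U² + 4937/3 = 4937/3 + 2*U²)
-114978/Q(-656, -553) + G(p(16, 8))/(-350610) = -114978/(673*(-553)) + (4937/3 + 2*(-3 + 8)²)/(-350610) = -114978/(-372169) + (4937/3 + 2*5²)*(-1/350610) = -114978*(-1/372169) + (4937/3 + 2*25)*(-1/350610) = 114978/372169 + (4937/3 + 50)*(-1/350610) = 114978/372169 + (5087/3)*(-1/350610) = 114978/372169 - 5087/1051830 = 119044086037/391458519270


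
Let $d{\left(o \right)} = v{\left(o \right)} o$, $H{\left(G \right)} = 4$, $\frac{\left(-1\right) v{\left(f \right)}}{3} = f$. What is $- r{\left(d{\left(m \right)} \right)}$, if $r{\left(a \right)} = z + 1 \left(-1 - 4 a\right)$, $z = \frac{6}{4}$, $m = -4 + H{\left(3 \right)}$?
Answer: $- \frac{1}{2} \approx -0.5$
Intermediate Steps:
$v{\left(f \right)} = - 3 f$
$m = 0$ ($m = -4 + 4 = 0$)
$d{\left(o \right)} = - 3 o^{2}$ ($d{\left(o \right)} = - 3 o o = - 3 o^{2}$)
$z = \frac{3}{2}$ ($z = 6 \cdot \frac{1}{4} = \frac{3}{2} \approx 1.5$)
$r{\left(a \right)} = \frac{1}{2} - 4 a$ ($r{\left(a \right)} = \frac{3}{2} + 1 \left(-1 - 4 a\right) = \frac{3}{2} - \left(1 + 4 a\right) = \frac{1}{2} - 4 a$)
$- r{\left(d{\left(m \right)} \right)} = - (\frac{1}{2} - 4 \left(- 3 \cdot 0^{2}\right)) = - (\frac{1}{2} - 4 \left(\left(-3\right) 0\right)) = - (\frac{1}{2} - 0) = - (\frac{1}{2} + 0) = \left(-1\right) \frac{1}{2} = - \frac{1}{2}$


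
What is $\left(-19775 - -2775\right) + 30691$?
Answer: $13691$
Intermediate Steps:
$\left(-19775 - -2775\right) + 30691 = \left(-19775 + 2775\right) + 30691 = -17000 + 30691 = 13691$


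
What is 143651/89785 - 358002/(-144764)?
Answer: 26469351467/6498817870 ≈ 4.0730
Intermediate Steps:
143651/89785 - 358002/(-144764) = 143651*(1/89785) - 358002*(-1/144764) = 143651/89785 + 179001/72382 = 26469351467/6498817870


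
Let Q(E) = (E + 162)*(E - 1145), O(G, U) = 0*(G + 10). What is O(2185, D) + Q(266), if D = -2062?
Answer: -376212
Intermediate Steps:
O(G, U) = 0 (O(G, U) = 0*(10 + G) = 0)
Q(E) = (-1145 + E)*(162 + E) (Q(E) = (162 + E)*(-1145 + E) = (-1145 + E)*(162 + E))
O(2185, D) + Q(266) = 0 + (-185490 + 266**2 - 983*266) = 0 + (-185490 + 70756 - 261478) = 0 - 376212 = -376212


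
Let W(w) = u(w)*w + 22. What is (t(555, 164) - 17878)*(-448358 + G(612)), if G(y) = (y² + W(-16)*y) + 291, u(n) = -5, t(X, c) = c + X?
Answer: 190447741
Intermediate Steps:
t(X, c) = X + c
W(w) = 22 - 5*w (W(w) = -5*w + 22 = 22 - 5*w)
G(y) = 291 + y² + 102*y (G(y) = (y² + (22 - 5*(-16))*y) + 291 = (y² + (22 + 80)*y) + 291 = (y² + 102*y) + 291 = 291 + y² + 102*y)
(t(555, 164) - 17878)*(-448358 + G(612)) = ((555 + 164) - 17878)*(-448358 + (291 + 612² + 102*612)) = (719 - 17878)*(-448358 + (291 + 374544 + 62424)) = -17159*(-448358 + 437259) = -17159*(-11099) = 190447741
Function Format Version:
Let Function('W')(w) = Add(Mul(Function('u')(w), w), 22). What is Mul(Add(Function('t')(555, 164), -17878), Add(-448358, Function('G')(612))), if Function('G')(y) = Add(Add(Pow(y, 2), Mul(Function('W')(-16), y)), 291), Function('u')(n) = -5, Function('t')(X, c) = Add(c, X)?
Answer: 190447741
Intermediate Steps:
Function('t')(X, c) = Add(X, c)
Function('W')(w) = Add(22, Mul(-5, w)) (Function('W')(w) = Add(Mul(-5, w), 22) = Add(22, Mul(-5, w)))
Function('G')(y) = Add(291, Pow(y, 2), Mul(102, y)) (Function('G')(y) = Add(Add(Pow(y, 2), Mul(Add(22, Mul(-5, -16)), y)), 291) = Add(Add(Pow(y, 2), Mul(Add(22, 80), y)), 291) = Add(Add(Pow(y, 2), Mul(102, y)), 291) = Add(291, Pow(y, 2), Mul(102, y)))
Mul(Add(Function('t')(555, 164), -17878), Add(-448358, Function('G')(612))) = Mul(Add(Add(555, 164), -17878), Add(-448358, Add(291, Pow(612, 2), Mul(102, 612)))) = Mul(Add(719, -17878), Add(-448358, Add(291, 374544, 62424))) = Mul(-17159, Add(-448358, 437259)) = Mul(-17159, -11099) = 190447741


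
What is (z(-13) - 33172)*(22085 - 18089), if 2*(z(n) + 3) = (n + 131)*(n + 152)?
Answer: -99796104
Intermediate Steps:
z(n) = -3 + (131 + n)*(152 + n)/2 (z(n) = -3 + ((n + 131)*(n + 152))/2 = -3 + ((131 + n)*(152 + n))/2 = -3 + (131 + n)*(152 + n)/2)
(z(-13) - 33172)*(22085 - 18089) = ((9953 + (½)*(-13)² + (283/2)*(-13)) - 33172)*(22085 - 18089) = ((9953 + (½)*169 - 3679/2) - 33172)*3996 = ((9953 + 169/2 - 3679/2) - 33172)*3996 = (8198 - 33172)*3996 = -24974*3996 = -99796104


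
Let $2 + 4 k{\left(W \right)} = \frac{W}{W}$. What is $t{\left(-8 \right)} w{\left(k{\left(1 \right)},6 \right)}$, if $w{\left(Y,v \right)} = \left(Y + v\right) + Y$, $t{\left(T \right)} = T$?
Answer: $-44$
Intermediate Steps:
$k{\left(W \right)} = - \frac{1}{4}$ ($k{\left(W \right)} = - \frac{1}{2} + \frac{W \frac{1}{W}}{4} = - \frac{1}{2} + \frac{1}{4} \cdot 1 = - \frac{1}{2} + \frac{1}{4} = - \frac{1}{4}$)
$w{\left(Y,v \right)} = v + 2 Y$
$t{\left(-8 \right)} w{\left(k{\left(1 \right)},6 \right)} = - 8 \left(6 + 2 \left(- \frac{1}{4}\right)\right) = - 8 \left(6 - \frac{1}{2}\right) = \left(-8\right) \frac{11}{2} = -44$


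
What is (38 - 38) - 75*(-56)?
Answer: 4200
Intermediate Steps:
(38 - 38) - 75*(-56) = 0 + 4200 = 4200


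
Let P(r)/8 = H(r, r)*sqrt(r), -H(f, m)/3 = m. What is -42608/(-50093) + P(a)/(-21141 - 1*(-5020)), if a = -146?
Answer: 42608/50093 - 3504*I*sqrt(146)/16121 ≈ 0.85058 - 2.6263*I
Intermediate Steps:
H(f, m) = -3*m
P(r) = -24*r**(3/2) (P(r) = 8*((-3*r)*sqrt(r)) = 8*(-3*r**(3/2)) = -24*r**(3/2))
-42608/(-50093) + P(a)/(-21141 - 1*(-5020)) = -42608/(-50093) + (-(-3504)*I*sqrt(146))/(-21141 - 1*(-5020)) = -42608*(-1/50093) + (-(-3504)*I*sqrt(146))/(-21141 + 5020) = 42608/50093 + (3504*I*sqrt(146))/(-16121) = 42608/50093 + (3504*I*sqrt(146))*(-1/16121) = 42608/50093 - 3504*I*sqrt(146)/16121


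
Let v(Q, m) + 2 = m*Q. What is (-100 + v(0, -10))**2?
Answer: 10404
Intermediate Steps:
v(Q, m) = -2 + Q*m (v(Q, m) = -2 + m*Q = -2 + Q*m)
(-100 + v(0, -10))**2 = (-100 + (-2 + 0*(-10)))**2 = (-100 + (-2 + 0))**2 = (-100 - 2)**2 = (-102)**2 = 10404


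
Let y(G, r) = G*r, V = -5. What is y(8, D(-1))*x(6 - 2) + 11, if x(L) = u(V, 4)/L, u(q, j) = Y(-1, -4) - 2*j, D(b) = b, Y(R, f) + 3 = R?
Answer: 35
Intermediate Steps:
Y(R, f) = -3 + R
u(q, j) = -4 - 2*j (u(q, j) = (-3 - 1) - 2*j = -4 - 2*j)
x(L) = -12/L (x(L) = (-4 - 2*4)/L = (-4 - 8)/L = -12/L)
y(8, D(-1))*x(6 - 2) + 11 = (8*(-1))*(-12/(6 - 2)) + 11 = -(-96)/4 + 11 = -8*(-3) + 11 = 24 + 11 = 35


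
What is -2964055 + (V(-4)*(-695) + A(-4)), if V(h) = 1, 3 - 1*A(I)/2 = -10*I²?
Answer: -2964424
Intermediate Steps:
A(I) = 6 + 20*I² (A(I) = 6 - (-20)*I² = 6 + 20*I²)
-2964055 + (V(-4)*(-695) + A(-4)) = -2964055 + (1*(-695) + (6 + 20*(-4)²)) = -2964055 + (-695 + (6 + 20*16)) = -2964055 + (-695 + (6 + 320)) = -2964055 + (-695 + 326) = -2964055 - 369 = -2964424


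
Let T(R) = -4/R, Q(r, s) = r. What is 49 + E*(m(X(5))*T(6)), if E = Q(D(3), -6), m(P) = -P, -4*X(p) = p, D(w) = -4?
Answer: 157/3 ≈ 52.333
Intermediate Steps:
X(p) = -p/4
E = -4
49 + E*(m(X(5))*T(6)) = 49 - 4*(-(-1)*5/4)*(-4/6) = 49 - 4*(-1*(-5/4))*(-4*⅙) = 49 - 5*(-2)/3 = 49 - 4*(-⅚) = 49 + 10/3 = 157/3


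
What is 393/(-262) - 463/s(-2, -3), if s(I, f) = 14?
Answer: -242/7 ≈ -34.571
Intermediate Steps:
393/(-262) - 463/s(-2, -3) = 393/(-262) - 463/14 = 393*(-1/262) - 463*1/14 = -3/2 - 463/14 = -242/7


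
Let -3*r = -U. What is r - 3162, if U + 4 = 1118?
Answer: -8372/3 ≈ -2790.7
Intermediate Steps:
U = 1114 (U = -4 + 1118 = 1114)
r = 1114/3 (r = -(-1)*1114/3 = -1/3*(-1114) = 1114/3 ≈ 371.33)
r - 3162 = 1114/3 - 3162 = -8372/3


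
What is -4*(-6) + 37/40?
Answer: 997/40 ≈ 24.925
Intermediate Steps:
-4*(-6) + 37/40 = 24 + 37*(1/40) = 24 + 37/40 = 997/40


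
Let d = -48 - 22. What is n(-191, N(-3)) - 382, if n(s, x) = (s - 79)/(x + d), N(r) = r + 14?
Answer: -22268/59 ≈ -377.42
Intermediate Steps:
d = -70
N(r) = 14 + r
n(s, x) = (-79 + s)/(-70 + x) (n(s, x) = (s - 79)/(x - 70) = (-79 + s)/(-70 + x))
n(-191, N(-3)) - 382 = (-79 - 191)/(-70 + (14 - 3)) - 382 = -270/(-70 + 11) - 382 = -270/(-59) - 382 = -1/59*(-270) - 382 = 270/59 - 382 = -22268/59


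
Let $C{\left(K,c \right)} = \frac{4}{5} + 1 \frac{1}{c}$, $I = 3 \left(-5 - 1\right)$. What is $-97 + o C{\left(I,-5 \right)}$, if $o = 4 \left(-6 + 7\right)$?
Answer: $- \frac{473}{5} \approx -94.6$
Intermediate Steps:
$I = -18$ ($I = 3 \left(-6\right) = -18$)
$o = 4$ ($o = 4 \cdot 1 = 4$)
$C{\left(K,c \right)} = \frac{4}{5} + \frac{1}{c}$ ($C{\left(K,c \right)} = 4 \cdot \frac{1}{5} + \frac{1}{c} = \frac{4}{5} + \frac{1}{c}$)
$-97 + o C{\left(I,-5 \right)} = -97 + 4 \left(\frac{4}{5} + \frac{1}{-5}\right) = -97 + 4 \left(\frac{4}{5} - \frac{1}{5}\right) = -97 + 4 \cdot \frac{3}{5} = -97 + \frac{12}{5} = - \frac{473}{5}$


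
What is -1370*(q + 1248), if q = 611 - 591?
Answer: -1737160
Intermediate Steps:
q = 20
-1370*(q + 1248) = -1370*(20 + 1248) = -1370*1268 = -1737160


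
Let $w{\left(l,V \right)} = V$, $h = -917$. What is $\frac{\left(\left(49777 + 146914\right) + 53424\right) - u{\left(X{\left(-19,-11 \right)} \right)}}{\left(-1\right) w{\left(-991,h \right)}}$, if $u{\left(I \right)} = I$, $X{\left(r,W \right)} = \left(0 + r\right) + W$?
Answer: $\frac{35735}{131} \approx 272.79$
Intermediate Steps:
$X{\left(r,W \right)} = W + r$ ($X{\left(r,W \right)} = r + W = W + r$)
$\frac{\left(\left(49777 + 146914\right) + 53424\right) - u{\left(X{\left(-19,-11 \right)} \right)}}{\left(-1\right) w{\left(-991,h \right)}} = \frac{\left(\left(49777 + 146914\right) + 53424\right) - \left(-11 - 19\right)}{\left(-1\right) \left(-917\right)} = \frac{\left(196691 + 53424\right) - -30}{917} = \left(250115 + 30\right) \frac{1}{917} = 250145 \cdot \frac{1}{917} = \frac{35735}{131}$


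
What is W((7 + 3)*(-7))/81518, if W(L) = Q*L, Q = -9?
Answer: 315/40759 ≈ 0.0077284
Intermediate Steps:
W(L) = -9*L
W((7 + 3)*(-7))/81518 = -9*(7 + 3)*(-7)/81518 = -90*(-7)*(1/81518) = -9*(-70)*(1/81518) = 630*(1/81518) = 315/40759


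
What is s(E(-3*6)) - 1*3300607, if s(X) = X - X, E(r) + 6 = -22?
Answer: -3300607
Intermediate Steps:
E(r) = -28 (E(r) = -6 - 22 = -28)
s(X) = 0
s(E(-3*6)) - 1*3300607 = 0 - 1*3300607 = 0 - 3300607 = -3300607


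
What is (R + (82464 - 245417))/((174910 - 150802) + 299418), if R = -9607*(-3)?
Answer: -67066/161763 ≈ -0.41459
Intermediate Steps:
R = 28821
(R + (82464 - 245417))/((174910 - 150802) + 299418) = (28821 + (82464 - 245417))/((174910 - 150802) + 299418) = (28821 - 162953)/(24108 + 299418) = -134132/323526 = -134132*1/323526 = -67066/161763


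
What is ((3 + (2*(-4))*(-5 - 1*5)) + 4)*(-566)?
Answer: -49242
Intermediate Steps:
((3 + (2*(-4))*(-5 - 1*5)) + 4)*(-566) = ((3 - 8*(-5 - 5)) + 4)*(-566) = ((3 - 8*(-10)) + 4)*(-566) = ((3 + 80) + 4)*(-566) = (83 + 4)*(-566) = 87*(-566) = -49242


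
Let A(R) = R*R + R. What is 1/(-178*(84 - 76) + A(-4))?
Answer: -1/1412 ≈ -0.00070821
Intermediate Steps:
A(R) = R + R² (A(R) = R² + R = R + R²)
1/(-178*(84 - 76) + A(-4)) = 1/(-178*(84 - 76) - 4*(1 - 4)) = 1/(-178*8 - 4*(-3)) = 1/(-1424 + 12) = 1/(-1412) = -1/1412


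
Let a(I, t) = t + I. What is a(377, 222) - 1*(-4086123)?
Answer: 4086722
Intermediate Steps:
a(I, t) = I + t
a(377, 222) - 1*(-4086123) = (377 + 222) - 1*(-4086123) = 599 + 4086123 = 4086722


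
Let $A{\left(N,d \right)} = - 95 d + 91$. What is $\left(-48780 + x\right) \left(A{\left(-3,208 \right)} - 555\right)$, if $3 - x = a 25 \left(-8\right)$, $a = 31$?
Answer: $861077248$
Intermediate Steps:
$x = 6203$ ($x = 3 - 31 \cdot 25 \left(-8\right) = 3 - 775 \left(-8\right) = 3 - -6200 = 3 + 6200 = 6203$)
$A{\left(N,d \right)} = 91 - 95 d$
$\left(-48780 + x\right) \left(A{\left(-3,208 \right)} - 555\right) = \left(-48780 + 6203\right) \left(\left(91 - 19760\right) - 555\right) = - 42577 \left(\left(91 - 19760\right) - 555\right) = - 42577 \left(-19669 - 555\right) = \left(-42577\right) \left(-20224\right) = 861077248$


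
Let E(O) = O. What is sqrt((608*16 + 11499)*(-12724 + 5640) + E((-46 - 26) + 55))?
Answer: I*sqrt(150372085) ≈ 12263.0*I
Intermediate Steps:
sqrt((608*16 + 11499)*(-12724 + 5640) + E((-46 - 26) + 55)) = sqrt((608*16 + 11499)*(-12724 + 5640) + ((-46 - 26) + 55)) = sqrt((9728 + 11499)*(-7084) + (-72 + 55)) = sqrt(21227*(-7084) - 17) = sqrt(-150372068 - 17) = sqrt(-150372085) = I*sqrt(150372085)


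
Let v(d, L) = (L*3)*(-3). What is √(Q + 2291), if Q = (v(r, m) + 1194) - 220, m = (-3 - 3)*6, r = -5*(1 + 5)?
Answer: √3589 ≈ 59.908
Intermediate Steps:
r = -30 (r = -5*6 = -30)
m = -36 (m = -6*6 = -36)
v(d, L) = -9*L (v(d, L) = (3*L)*(-3) = -9*L)
Q = 1298 (Q = (-9*(-36) + 1194) - 220 = (324 + 1194) - 220 = 1518 - 220 = 1298)
√(Q + 2291) = √(1298 + 2291) = √3589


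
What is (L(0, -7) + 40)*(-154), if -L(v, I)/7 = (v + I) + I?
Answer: -21252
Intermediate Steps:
L(v, I) = -14*I - 7*v (L(v, I) = -7*((v + I) + I) = -7*((I + v) + I) = -7*(v + 2*I) = -14*I - 7*v)
(L(0, -7) + 40)*(-154) = ((-14*(-7) - 7*0) + 40)*(-154) = ((98 + 0) + 40)*(-154) = (98 + 40)*(-154) = 138*(-154) = -21252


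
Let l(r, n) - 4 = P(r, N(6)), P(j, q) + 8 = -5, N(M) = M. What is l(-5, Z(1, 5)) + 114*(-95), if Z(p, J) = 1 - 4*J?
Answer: -10839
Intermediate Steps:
P(j, q) = -13 (P(j, q) = -8 - 5 = -13)
l(r, n) = -9 (l(r, n) = 4 - 13 = -9)
l(-5, Z(1, 5)) + 114*(-95) = -9 + 114*(-95) = -9 - 10830 = -10839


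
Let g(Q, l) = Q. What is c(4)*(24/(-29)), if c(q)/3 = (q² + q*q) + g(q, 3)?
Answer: -2592/29 ≈ -89.379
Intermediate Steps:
c(q) = 3*q + 6*q² (c(q) = 3*((q² + q*q) + q) = 3*((q² + q²) + q) = 3*(2*q² + q) = 3*(q + 2*q²) = 3*q + 6*q²)
c(4)*(24/(-29)) = (3*4*(1 + 2*4))*(24/(-29)) = (3*4*(1 + 8))*(24*(-1/29)) = (3*4*9)*(-24/29) = 108*(-24/29) = -2592/29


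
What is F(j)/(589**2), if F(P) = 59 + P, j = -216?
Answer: -157/346921 ≈ -0.00045255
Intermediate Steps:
F(j)/(589**2) = (59 - 216)/(589**2) = -157/346921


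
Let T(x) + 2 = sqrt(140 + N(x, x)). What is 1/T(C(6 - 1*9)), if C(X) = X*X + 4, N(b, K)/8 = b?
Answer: 1/120 + sqrt(61)/120 ≈ 0.073419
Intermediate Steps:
N(b, K) = 8*b
C(X) = 4 + X**2 (C(X) = X**2 + 4 = 4 + X**2)
T(x) = -2 + sqrt(140 + 8*x)
1/T(C(6 - 1*9)) = 1/(-2 + 2*sqrt(35 + 2*(4 + (6 - 1*9)**2))) = 1/(-2 + 2*sqrt(35 + 2*(4 + (6 - 9)**2))) = 1/(-2 + 2*sqrt(35 + 2*(4 + (-3)**2))) = 1/(-2 + 2*sqrt(35 + 2*(4 + 9))) = 1/(-2 + 2*sqrt(35 + 2*13)) = 1/(-2 + 2*sqrt(35 + 26)) = 1/(-2 + 2*sqrt(61))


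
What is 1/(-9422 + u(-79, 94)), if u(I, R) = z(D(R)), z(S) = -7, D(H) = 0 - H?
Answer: -1/9429 ≈ -0.00010606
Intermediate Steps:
D(H) = -H
u(I, R) = -7
1/(-9422 + u(-79, 94)) = 1/(-9422 - 7) = 1/(-9429) = -1/9429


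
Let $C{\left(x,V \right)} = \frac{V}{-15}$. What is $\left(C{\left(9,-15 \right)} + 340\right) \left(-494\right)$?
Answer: $-168454$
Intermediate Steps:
$C{\left(x,V \right)} = - \frac{V}{15}$ ($C{\left(x,V \right)} = V \left(- \frac{1}{15}\right) = - \frac{V}{15}$)
$\left(C{\left(9,-15 \right)} + 340\right) \left(-494\right) = \left(\left(- \frac{1}{15}\right) \left(-15\right) + 340\right) \left(-494\right) = \left(1 + 340\right) \left(-494\right) = 341 \left(-494\right) = -168454$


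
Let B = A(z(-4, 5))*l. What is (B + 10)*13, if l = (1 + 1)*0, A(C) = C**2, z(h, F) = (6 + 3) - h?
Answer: 130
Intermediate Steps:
z(h, F) = 9 - h
l = 0 (l = 2*0 = 0)
B = 0 (B = (9 - 1*(-4))**2*0 = (9 + 4)**2*0 = 13**2*0 = 169*0 = 0)
(B + 10)*13 = (0 + 10)*13 = 10*13 = 130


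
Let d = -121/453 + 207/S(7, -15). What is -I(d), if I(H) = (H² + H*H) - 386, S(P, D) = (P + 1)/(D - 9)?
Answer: -158330982038/205209 ≈ -7.7156e+5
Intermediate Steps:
S(P, D) = (1 + P)/(-9 + D)
d = -281434/453 (d = -121/453 + 207/(((1 + 7)/(-9 - 15))) = -121*1/453 + 207/((8/(-24))) = -121/453 + 207/((-1/24*8)) = -121/453 + 207/(-⅓) = -121/453 + 207*(-3) = -121/453 - 621 = -281434/453 ≈ -621.27)
I(H) = -386 + 2*H² (I(H) = (H² + H²) - 386 = 2*H² - 386 = -386 + 2*H²)
-I(d) = -(-386 + 2*(-281434/453)²) = -(-386 + 2*(79205096356/205209)) = -(-386 + 158410192712/205209) = -1*158330982038/205209 = -158330982038/205209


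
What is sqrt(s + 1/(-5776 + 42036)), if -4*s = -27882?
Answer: sqrt(46758811235)/2590 ≈ 83.490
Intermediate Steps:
s = 13941/2 (s = -1/4*(-27882) = 13941/2 ≈ 6970.5)
sqrt(s + 1/(-5776 + 42036)) = sqrt(13941/2 + 1/(-5776 + 42036)) = sqrt(13941/2 + 1/36260) = sqrt(252750331/36260) = sqrt(46758811235)/2590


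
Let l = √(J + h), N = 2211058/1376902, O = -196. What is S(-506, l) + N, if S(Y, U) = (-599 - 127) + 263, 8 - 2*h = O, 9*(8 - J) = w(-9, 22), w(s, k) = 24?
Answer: -317647284/688451 ≈ -461.39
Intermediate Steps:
N = 1105529/688451 (N = 2211058*(1/1376902) = 1105529/688451 ≈ 1.6058)
J = 16/3 (J = 8 - ⅑*24 = 8 - 8/3 = 16/3 ≈ 5.3333)
h = 102 (h = 4 - ½*(-196) = 4 + 98 = 102)
l = √966/3 (l = √(16/3 + 102) = √(322/3) = √966/3 ≈ 10.360)
S(Y, U) = -463 (S(Y, U) = -726 + 263 = -463)
S(-506, l) + N = -463 + 1105529/688451 = -317647284/688451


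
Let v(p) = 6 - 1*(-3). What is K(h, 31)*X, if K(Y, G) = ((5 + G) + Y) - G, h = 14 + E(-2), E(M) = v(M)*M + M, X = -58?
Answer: 58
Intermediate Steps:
v(p) = 9 (v(p) = 6 + 3 = 9)
E(M) = 10*M (E(M) = 9*M + M = 10*M)
h = -6 (h = 14 + 10*(-2) = 14 - 20 = -6)
K(Y, G) = 5 + Y (K(Y, G) = (5 + G + Y) - G = 5 + Y)
K(h, 31)*X = (5 - 6)*(-58) = -1*(-58) = 58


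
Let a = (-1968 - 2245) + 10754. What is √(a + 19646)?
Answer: √26187 ≈ 161.82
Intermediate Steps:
a = 6541 (a = -4213 + 10754 = 6541)
√(a + 19646) = √(6541 + 19646) = √26187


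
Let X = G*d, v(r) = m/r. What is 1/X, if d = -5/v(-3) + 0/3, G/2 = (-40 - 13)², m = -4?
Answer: -2/42135 ≈ -4.7466e-5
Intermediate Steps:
v(r) = -4/r
G = 5618 (G = 2*(-40 - 13)² = 2*(-53)² = 2*2809 = 5618)
d = -15/4 (d = -5/((-4/(-3))) + 0/3 = -5/((-4*(-⅓))) + 0*(⅓) = -5/4/3 + 0 = -5*¾ + 0 = -15/4 + 0 = -15/4 ≈ -3.7500)
X = -42135/2 (X = 5618*(-15/4) = -42135/2 ≈ -21068.)
1/X = 1/(-42135/2) = -2/42135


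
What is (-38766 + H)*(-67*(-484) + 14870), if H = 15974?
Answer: -1078016016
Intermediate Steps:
(-38766 + H)*(-67*(-484) + 14870) = (-38766 + 15974)*(-67*(-484) + 14870) = -22792*(32428 + 14870) = -22792*47298 = -1078016016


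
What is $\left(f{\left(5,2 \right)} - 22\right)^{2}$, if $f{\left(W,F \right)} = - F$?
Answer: $576$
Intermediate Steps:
$\left(f{\left(5,2 \right)} - 22\right)^{2} = \left(\left(-1\right) 2 - 22\right)^{2} = \left(-2 - 22\right)^{2} = \left(-24\right)^{2} = 576$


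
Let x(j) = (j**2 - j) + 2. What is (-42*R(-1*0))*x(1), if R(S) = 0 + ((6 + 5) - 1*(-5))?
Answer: -1344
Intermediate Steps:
R(S) = 16 (R(S) = 0 + (11 + 5) = 0 + 16 = 16)
x(j) = 2 + j**2 - j
(-42*R(-1*0))*x(1) = (-42*16)*(2 + 1**2 - 1*1) = -672*(2 + 1 - 1) = -672*2 = -1344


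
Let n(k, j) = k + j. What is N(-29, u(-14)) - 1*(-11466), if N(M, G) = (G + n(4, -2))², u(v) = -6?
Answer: 11482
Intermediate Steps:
n(k, j) = j + k
N(M, G) = (2 + G)² (N(M, G) = (G + (-2 + 4))² = (G + 2)² = (2 + G)²)
N(-29, u(-14)) - 1*(-11466) = (2 - 6)² - 1*(-11466) = (-4)² + 11466 = 16 + 11466 = 11482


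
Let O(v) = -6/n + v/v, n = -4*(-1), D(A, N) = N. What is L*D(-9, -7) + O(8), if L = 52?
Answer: -729/2 ≈ -364.50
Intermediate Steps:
n = 4
O(v) = -½ (O(v) = -6/4 + v/v = -6*¼ + 1 = -3/2 + 1 = -½)
L*D(-9, -7) + O(8) = 52*(-7) - ½ = -364 - ½ = -729/2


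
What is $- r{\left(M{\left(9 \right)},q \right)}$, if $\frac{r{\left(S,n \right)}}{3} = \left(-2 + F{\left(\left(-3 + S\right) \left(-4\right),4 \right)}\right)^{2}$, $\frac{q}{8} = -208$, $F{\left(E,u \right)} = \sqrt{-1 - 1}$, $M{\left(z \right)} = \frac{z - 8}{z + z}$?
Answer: $-6 + 12 i \sqrt{2} \approx -6.0 + 16.971 i$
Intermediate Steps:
$M{\left(z \right)} = \frac{-8 + z}{2 z}$
$F{\left(E,u \right)} = i \sqrt{2}$ ($F{\left(E,u \right)} = \sqrt{-2} = i \sqrt{2}$)
$q = -1664$ ($q = 8 \left(-208\right) = -1664$)
$r{\left(S,n \right)} = 3 \left(-2 + i \sqrt{2}\right)^{2}$
$- r{\left(M{\left(9 \right)},q \right)} = - (6 - 12 i \sqrt{2}) = -6 + 12 i \sqrt{2}$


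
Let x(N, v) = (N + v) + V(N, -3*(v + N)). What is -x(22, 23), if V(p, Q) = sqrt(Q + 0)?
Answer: -45 - 3*I*sqrt(15) ≈ -45.0 - 11.619*I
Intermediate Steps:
V(p, Q) = sqrt(Q)
x(N, v) = N + v + sqrt(-3*N - 3*v) (x(N, v) = (N + v) + sqrt(-3*(v + N)) = (N + v) + sqrt(-3*(N + v)) = (N + v) + sqrt(-3*N - 3*v) = N + v + sqrt(-3*N - 3*v))
-x(22, 23) = -(22 + 23 + sqrt(-3*22 - 3*23)) = -(22 + 23 + sqrt(-66 - 69)) = -(22 + 23 + sqrt(-135)) = -(22 + 23 + 3*I*sqrt(15)) = -(45 + 3*I*sqrt(15)) = -45 - 3*I*sqrt(15)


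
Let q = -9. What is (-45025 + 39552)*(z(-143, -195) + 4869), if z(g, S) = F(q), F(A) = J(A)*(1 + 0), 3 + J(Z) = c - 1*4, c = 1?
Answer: -26615199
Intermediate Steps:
J(Z) = -6 (J(Z) = -3 + (1 - 1*4) = -3 + (1 - 4) = -3 - 3 = -6)
F(A) = -6 (F(A) = -6*(1 + 0) = -6*1 = -6)
z(g, S) = -6
(-45025 + 39552)*(z(-143, -195) + 4869) = (-45025 + 39552)*(-6 + 4869) = -5473*4863 = -26615199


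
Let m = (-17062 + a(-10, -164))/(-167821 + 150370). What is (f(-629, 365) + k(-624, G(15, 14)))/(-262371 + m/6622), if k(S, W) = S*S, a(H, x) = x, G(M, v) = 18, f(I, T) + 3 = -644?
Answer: -20625218621/13920904362 ≈ -1.4816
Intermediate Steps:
f(I, T) = -647 (f(I, T) = -3 - 644 = -647)
k(S, W) = S²
m = 1914/1939 (m = (-17062 - 164)/(-167821 + 150370) = -17226/(-17451) = -17226*(-1/17451) = 1914/1939 ≈ 0.98711)
(f(-629, 365) + k(-624, G(15, 14)))/(-262371 + m/6622) = (-647 + (-624)²)/(-262371 + (1914/1939)/6622) = (-647 + 389376)/(-262371 + (1914/1939)*(1/6622)) = 388729/(-262371 + 87/583639) = 388729/(-153129947982/583639) = 388729*(-583639/153129947982) = -20625218621/13920904362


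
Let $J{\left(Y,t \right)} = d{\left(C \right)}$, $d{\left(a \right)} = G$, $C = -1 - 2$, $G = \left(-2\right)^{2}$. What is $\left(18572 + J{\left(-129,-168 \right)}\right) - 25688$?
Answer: $-7112$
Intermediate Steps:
$G = 4$
$C = -3$
$d{\left(a \right)} = 4$
$J{\left(Y,t \right)} = 4$
$\left(18572 + J{\left(-129,-168 \right)}\right) - 25688 = \left(18572 + 4\right) - 25688 = 18576 - 25688 = -7112$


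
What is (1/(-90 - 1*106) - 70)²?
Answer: 188265841/38416 ≈ 4900.7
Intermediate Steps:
(1/(-90 - 1*106) - 70)² = (1/(-90 - 106) - 70)² = (1/(-196) - 70)² = (-1/196 - 70)² = (-13721/196)² = 188265841/38416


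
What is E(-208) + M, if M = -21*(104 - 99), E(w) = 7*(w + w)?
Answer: -3017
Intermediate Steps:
E(w) = 14*w (E(w) = 7*(2*w) = 14*w)
M = -105 (M = -21*5 = -105)
E(-208) + M = 14*(-208) - 105 = -2912 - 105 = -3017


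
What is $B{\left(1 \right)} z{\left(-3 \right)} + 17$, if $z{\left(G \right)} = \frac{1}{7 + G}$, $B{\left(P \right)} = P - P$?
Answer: $17$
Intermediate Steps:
$B{\left(P \right)} = 0$
$B{\left(1 \right)} z{\left(-3 \right)} + 17 = \frac{0}{7 - 3} + 17 = \frac{0}{4} + 17 = 0 \cdot \frac{1}{4} + 17 = 0 + 17 = 17$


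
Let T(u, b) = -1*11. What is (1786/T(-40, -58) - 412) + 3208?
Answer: 28970/11 ≈ 2633.6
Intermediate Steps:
T(u, b) = -11
(1786/T(-40, -58) - 412) + 3208 = (1786/(-11) - 412) + 3208 = (1786*(-1/11) - 412) + 3208 = (-1786/11 - 412) + 3208 = -6318/11 + 3208 = 28970/11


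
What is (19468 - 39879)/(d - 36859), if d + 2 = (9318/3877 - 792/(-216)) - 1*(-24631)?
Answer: 237400341/142176529 ≈ 1.6698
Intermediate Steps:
d = 286530500/11631 (d = -2 + ((9318/3877 - 792/(-216)) - 1*(-24631)) = -2 + ((9318*(1/3877) - 792*(-1/216)) + 24631) = -2 + ((9318/3877 + 11/3) + 24631) = -2 + (70601/11631 + 24631) = -2 + 286553762/11631 = 286530500/11631 ≈ 24635.)
(19468 - 39879)/(d - 36859) = (19468 - 39879)/(286530500/11631 - 36859) = -20411/(-142176529/11631) = -20411*(-11631/142176529) = 237400341/142176529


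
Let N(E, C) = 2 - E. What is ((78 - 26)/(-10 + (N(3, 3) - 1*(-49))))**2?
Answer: 676/361 ≈ 1.8726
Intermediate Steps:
((78 - 26)/(-10 + (N(3, 3) - 1*(-49))))**2 = ((78 - 26)/(-10 + ((2 - 1*3) - 1*(-49))))**2 = (52/(-10 + ((2 - 3) + 49)))**2 = (52/(-10 + (-1 + 49)))**2 = (52/(-10 + 48))**2 = (52/38)**2 = (52*(1/38))**2 = (26/19)**2 = 676/361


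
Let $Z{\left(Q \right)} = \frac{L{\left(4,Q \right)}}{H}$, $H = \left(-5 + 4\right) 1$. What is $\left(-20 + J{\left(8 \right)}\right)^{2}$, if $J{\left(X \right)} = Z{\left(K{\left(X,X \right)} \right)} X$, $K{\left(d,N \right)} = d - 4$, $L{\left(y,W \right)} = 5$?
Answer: $3600$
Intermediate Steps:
$H = -1$ ($H = \left(-1\right) 1 = -1$)
$K{\left(d,N \right)} = -4 + d$
$Z{\left(Q \right)} = -5$ ($Z{\left(Q \right)} = \frac{5}{-1} = 5 \left(-1\right) = -5$)
$J{\left(X \right)} = - 5 X$
$\left(-20 + J{\left(8 \right)}\right)^{2} = \left(-20 - 40\right)^{2} = \left(-60\right)^{2} = 3600$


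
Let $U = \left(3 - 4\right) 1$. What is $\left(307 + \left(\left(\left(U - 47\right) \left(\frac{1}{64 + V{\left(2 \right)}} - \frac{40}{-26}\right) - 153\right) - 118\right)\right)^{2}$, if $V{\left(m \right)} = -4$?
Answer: $\frac{6310144}{4225} \approx 1493.5$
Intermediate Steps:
$U = -1$ ($U = \left(-1\right) 1 = -1$)
$\left(307 + \left(\left(\left(U - 47\right) \left(\frac{1}{64 + V{\left(2 \right)}} - \frac{40}{-26}\right) - 153\right) - 118\right)\right)^{2} = \left(307 - \left(271 - \left(-1 - 47\right) \left(\frac{1}{64 - 4} - \frac{40}{-26}\right)\right)\right)^{2} = \left(307 - \left(271 + 48 \left(\frac{1}{60} - - \frac{20}{13}\right)\right)\right)^{2} = \left(307 - \left(271 + 48 \left(\frac{1}{60} + \frac{20}{13}\right)\right)\right)^{2} = \left(307 - \frac{22467}{65}\right)^{2} = \left(- \frac{2512}{65}\right)^{2} = \frac{6310144}{4225}$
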